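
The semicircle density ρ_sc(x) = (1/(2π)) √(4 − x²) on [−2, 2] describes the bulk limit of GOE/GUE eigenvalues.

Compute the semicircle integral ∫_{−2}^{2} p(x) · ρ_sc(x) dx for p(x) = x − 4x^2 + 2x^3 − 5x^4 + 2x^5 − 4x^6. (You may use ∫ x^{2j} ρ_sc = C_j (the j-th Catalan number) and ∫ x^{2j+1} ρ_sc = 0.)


Write p(x) = Σ a_i x^i, split into monomials and integrate each against ρ_sc separately.
Using ∫ x^{2j} ρ_sc = C_j = (1/(j+1)) C(2j, j) (Catalan numbers) and ∫ x^{2j+1} ρ_sc = 0 (odd monomials vanish by symmetry):
  i = 1 (odd): ∫ x^1 ρ_sc = 0 (vanishes)
  i = 2 (even): a_2 · C_{1} = -4 · 1 = -4
  i = 3 (odd): ∫ x^3 ρ_sc = 0 (vanishes)
  i = 4 (even): a_4 · C_{2} = -5 · 2 = -10
  i = 5 (odd): ∫ x^5 ρ_sc = 0 (vanishes)
  i = 6 (even): a_6 · C_{3} = -4 · 5 = -20

Summing the contributions: ∫_{−2}^{2} p(x) ρ_sc(x) dx = (-4) + (-10) + (-20) = -34.


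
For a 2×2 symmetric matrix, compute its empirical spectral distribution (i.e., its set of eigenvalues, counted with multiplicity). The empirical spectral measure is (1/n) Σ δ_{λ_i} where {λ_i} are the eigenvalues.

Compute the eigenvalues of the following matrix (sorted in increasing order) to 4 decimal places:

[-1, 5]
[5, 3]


Since M is real symmetric, both eigenvalues are real; they are the roots of det(λI − M) = λ² − (tr M) λ + det M.
tr M = -1 + 3 = 2.
det M = (-1)·3 − 5² = -3 − 25 = -28.
Characteristic polynomial: λ² − 2λ − 28 = 0.
Discriminant Δ = (tr M)² − 4·det M = 4 − (-112) = 116; √Δ = 10.770330.
λ = (tr M ± √Δ)/2 = (2 ± 10.770330)/2, giving (tr M − √Δ)/2 = -4.3852 and (tr M + √Δ)/2 = 6.3852.

Eigenvalues sorted in increasing order: [-4.3852, 6.3852].


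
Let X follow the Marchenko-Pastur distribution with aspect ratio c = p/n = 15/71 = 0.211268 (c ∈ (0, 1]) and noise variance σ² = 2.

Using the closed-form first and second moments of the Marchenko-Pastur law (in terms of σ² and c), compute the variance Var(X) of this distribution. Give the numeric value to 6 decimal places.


Recall the MP moments m_1 = E[X] = σ² and m_2 = E[X²] = σ⁴ (1 + c).
m_1 = E[X] = σ² = 2, so m_1² = 4.
m_2 = E[X²] = σ⁴ (1 + c) = 4 · (1 + 0.211268) = 4 · 1.211268 = 4.845070.
(Note m_2 − m_1² simplifies to c · σ⁴ = 0.211268 · 4.)

Var(X) = m_2 − m_1² = 4.845070 − 4 = 0.845070.


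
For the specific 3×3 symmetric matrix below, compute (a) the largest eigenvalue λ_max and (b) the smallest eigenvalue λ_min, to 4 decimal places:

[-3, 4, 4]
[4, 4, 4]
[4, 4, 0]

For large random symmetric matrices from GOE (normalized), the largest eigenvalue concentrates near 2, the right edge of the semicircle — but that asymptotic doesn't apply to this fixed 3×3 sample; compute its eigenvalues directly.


Since M is real symmetric, all three eigenvalues are real; they are the roots of det(λI − M) = λ³ − (tr M) λ² + s λ − det M, where s is the sum of the principal 2×2 minors.
tr M = -3 + 4 + 0 = 1.
s = ((-3)·4 − 4²) + ((-3)·0 − 4²) + (4·0 − 4²) = -28 + (-16) + (-16) = -60.
det M (expand along row 1) = (-3)·(-16) − 4·(-16) + 4·0 = 112.
Characteristic polynomial: λ³ − λ² − 60λ − 112 = 0.
Substitute λ = y + (tr M)/3 = y + 0.333333 to remove the quadratic term: y³ + p·y + q = 0 with p = s − (tr M)²/3 = -60.333333 and q = −2(tr M)³/27 + (tr M)·s/3 − det M = -132.074074.
Three real roots ⇒ use the trigonometric (Viète) form: r = 2√(−p/3) = 8.969083, φ = arccos(3q/(p·r)) = arccos(0.732206) = 0.749241 rad.
y_k = r·cos(φ/3 − 2πk/3) for k = 0, 1, 2 gives y = 8.690817, -2.425615, -6.265202.
λ_k = y_k + 0.333333 gives λ = 9.0242, -2.0923, -5.9319 (check: the sum is 1.0000 = tr M).

Hence λ_max = 9.0242 and λ_min = -5.9319.


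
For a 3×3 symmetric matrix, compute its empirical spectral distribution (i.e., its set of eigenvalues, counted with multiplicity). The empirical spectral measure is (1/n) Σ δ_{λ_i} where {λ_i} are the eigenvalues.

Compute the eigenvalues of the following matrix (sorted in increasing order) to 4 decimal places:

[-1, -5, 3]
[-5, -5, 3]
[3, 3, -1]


Since M is real symmetric, all three eigenvalues are real; they are the roots of det(λI − M) = λ³ − (tr M) λ² + s λ − det M, where s is the sum of the principal 2×2 minors.
tr M = -1 + (-5) + (-1) = -7.
s = ((-1)·(-5) − (-5)²) + ((-1)·(-1) − 3²) + ((-5)·(-1) − 3²) = -20 + (-8) + (-4) = -32.
det M (expand along row 1) = (-1)·(-4) − (-5)·(-4) + 3·0 = -16.
Characteristic polynomial: λ³ + 7λ² − 32λ + 16 = 0.
Substitute λ = y + (tr M)/3 = y − 2.333333 to remove the quadratic term: y³ + p·y + q = 0 with p = s − (tr M)²/3 = -48.333333 and q = −2(tr M)³/27 + (tr M)·s/3 − det M = 116.074074.
Three real roots ⇒ use the trigonometric (Viète) form: r = 2√(−p/3) = 8.027730, φ = arccos(3q/(p·r)) = arccos(-0.897464) = 2.684782 rad.
y_k = r·cos(φ/3 − 2πk/3) for k = 0, 1, 2 gives y = 5.021951, 2.912892, -7.934843.
λ_k = y_k − 2.333333 gives λ = 2.6886, 0.5796, -10.2682 (check: the sum is -7.0000 = tr M).

Eigenvalues sorted in increasing order: [-10.2682, 0.5796, 2.6886].


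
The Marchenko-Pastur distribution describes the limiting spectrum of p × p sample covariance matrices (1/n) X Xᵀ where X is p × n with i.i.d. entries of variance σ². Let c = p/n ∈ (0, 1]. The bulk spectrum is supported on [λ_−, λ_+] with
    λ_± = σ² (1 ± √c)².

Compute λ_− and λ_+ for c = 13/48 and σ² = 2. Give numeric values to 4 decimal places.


c = 13/48 = 0.270833; √c = 0.520416.
λ_− = σ² (1 − √c)² = 2 · (1 − 0.520416)² = 2 · (0.479584)² = 0.460001.
λ_+ = σ² (1 + √c)² = 2 · (1 + 0.520416)² = 2 · (1.520416)² = 4.623333.

Rounded to 4 decimal places: λ_− ≈ 0.4600, λ_+ ≈ 4.6233.


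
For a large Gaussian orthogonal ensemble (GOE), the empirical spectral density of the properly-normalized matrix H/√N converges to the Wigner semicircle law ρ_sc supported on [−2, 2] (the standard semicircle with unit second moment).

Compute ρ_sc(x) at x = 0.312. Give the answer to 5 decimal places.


ρ_sc(x) = (1/(2π)) √(4 − x²). With x = 0.312:
  4 − x² = 4 − (0.312)² = 4 − 0.097344 = 3.902656.
  √(4 − x²) = 1.975514.
  1/(2π) = 0.159155.
  ρ_sc(0.312) = 0.159155 · 1.975514 = 0.314413.

Rounded to 5 decimal places: ρ_sc(0.312) ≈ 0.31441.


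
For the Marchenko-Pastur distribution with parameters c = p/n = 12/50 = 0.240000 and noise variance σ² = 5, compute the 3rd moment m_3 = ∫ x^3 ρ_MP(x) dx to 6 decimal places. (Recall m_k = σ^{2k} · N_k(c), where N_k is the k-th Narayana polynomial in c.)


E[X³] = σ⁶ (1 + 3c + c²) (third MP moment). With σ² = 5 (so σ⁶ = 125) and c = 12/50 = 0.240000: E[X³] = 125 · (1 + 3·0.240000 + (0.240000)²) = 125 · 1.777600.

So E[X^3] = 222.200000.


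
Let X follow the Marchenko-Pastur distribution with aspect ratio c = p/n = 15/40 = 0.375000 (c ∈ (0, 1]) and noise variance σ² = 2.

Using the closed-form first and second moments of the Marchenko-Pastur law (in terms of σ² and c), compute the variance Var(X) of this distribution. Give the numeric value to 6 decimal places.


Recall the MP moments m_1 = E[X] = σ² and m_2 = E[X²] = σ⁴ (1 + c).
m_1 = E[X] = σ² = 2, so m_1² = 4.
m_2 = E[X²] = σ⁴ (1 + c) = 4 · (1 + 0.375000) = 4 · 1.375000 = 5.500000.
(Note m_2 − m_1² simplifies to c · σ⁴ = 0.375000 · 4.)

Var(X) = m_2 − m_1² = 5.500000 − 4 = 1.500000.


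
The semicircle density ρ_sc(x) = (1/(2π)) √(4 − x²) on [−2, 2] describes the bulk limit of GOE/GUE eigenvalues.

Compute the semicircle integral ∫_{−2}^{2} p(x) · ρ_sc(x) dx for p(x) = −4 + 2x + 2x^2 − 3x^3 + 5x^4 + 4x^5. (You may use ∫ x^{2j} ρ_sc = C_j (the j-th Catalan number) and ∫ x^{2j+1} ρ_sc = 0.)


Write p(x) = Σ a_i x^i, split into monomials and integrate each against ρ_sc separately.
Using ∫ x^{2j} ρ_sc = C_j = (1/(j+1)) C(2j, j) (Catalan numbers) and ∫ x^{2j+1} ρ_sc = 0 (odd monomials vanish by symmetry):
  i = 0 (even): a_0 · C_{0} = -4 · 1 = -4
  i = 1 (odd): ∫ x^1 ρ_sc = 0 (vanishes)
  i = 2 (even): a_2 · C_{1} = 2 · 1 = 2
  i = 3 (odd): ∫ x^3 ρ_sc = 0 (vanishes)
  i = 4 (even): a_4 · C_{2} = 5 · 2 = 10
  i = 5 (odd): ∫ x^5 ρ_sc = 0 (vanishes)

Summing the contributions: ∫_{−2}^{2} p(x) ρ_sc(x) dx = (-4) + 2 + 10 = 8.


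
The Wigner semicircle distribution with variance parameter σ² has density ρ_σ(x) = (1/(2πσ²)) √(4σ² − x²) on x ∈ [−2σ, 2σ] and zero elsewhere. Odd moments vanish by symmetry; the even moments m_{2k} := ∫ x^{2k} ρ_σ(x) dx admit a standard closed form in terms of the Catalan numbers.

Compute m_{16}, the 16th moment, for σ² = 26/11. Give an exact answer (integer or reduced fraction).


By the scaled semicircle moment identity, m_{2k} = σ^{2k} · C_k with k = 8.
C_8 = (1/(k+1)) · C(2k, k) = (1/9) · C(16, 8) = (1/9) · 12870 = 1430.
σ^{2k} = (σ²)^k = (26/11)^8 = 208827064576/214358881.

Therefore m_{16} = σ^{16} · C_8 = (208827064576/214358881) · 1430 = 27147518394880/19487171.


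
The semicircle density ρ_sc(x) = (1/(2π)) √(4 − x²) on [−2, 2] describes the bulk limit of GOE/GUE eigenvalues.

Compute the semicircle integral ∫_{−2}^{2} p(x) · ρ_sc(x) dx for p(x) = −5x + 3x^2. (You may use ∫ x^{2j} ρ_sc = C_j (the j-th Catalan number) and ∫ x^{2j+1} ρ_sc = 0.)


Write p(x) = Σ a_i x^i, split into monomials and integrate each against ρ_sc separately.
Using ∫ x^{2j} ρ_sc = C_j = (1/(j+1)) C(2j, j) (Catalan numbers) and ∫ x^{2j+1} ρ_sc = 0 (odd monomials vanish by symmetry):
  i = 1 (odd): ∫ x^1 ρ_sc = 0 (vanishes)
  i = 2 (even): a_2 · C_{1} = 3 · 1 = 3

Summing the contributions: ∫_{−2}^{2} p(x) ρ_sc(x) dx = 3.


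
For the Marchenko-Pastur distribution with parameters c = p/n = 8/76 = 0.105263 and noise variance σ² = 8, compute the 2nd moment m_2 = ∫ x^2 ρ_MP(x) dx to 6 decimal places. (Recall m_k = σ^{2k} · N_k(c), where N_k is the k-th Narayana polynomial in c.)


E[X²] = σ⁴ (1 + c) (second MP moment). With σ² = 8 (so σ⁴ = 64) and c = 8/76 = 0.105263: E[X²] = 64 · (1 + 0.105263) = 64 · 1.105263.

So E[X^2] = 70.736842.


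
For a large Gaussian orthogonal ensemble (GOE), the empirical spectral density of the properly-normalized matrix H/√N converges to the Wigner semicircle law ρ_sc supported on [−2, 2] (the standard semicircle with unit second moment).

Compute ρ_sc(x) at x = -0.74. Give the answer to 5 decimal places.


ρ_sc(x) = (1/(2π)) √(4 − x²). With x = -0.74:
  4 − x² = 4 − (-0.74)² = 4 − 0.547600 = 3.452400.
  √(4 − x²) = 1.858064.
  1/(2π) = 0.159155.
  ρ_sc(-0.74) = 0.159155 · 1.858064 = 0.295720.

Rounded to 5 decimal places: ρ_sc(-0.74) ≈ 0.29572.


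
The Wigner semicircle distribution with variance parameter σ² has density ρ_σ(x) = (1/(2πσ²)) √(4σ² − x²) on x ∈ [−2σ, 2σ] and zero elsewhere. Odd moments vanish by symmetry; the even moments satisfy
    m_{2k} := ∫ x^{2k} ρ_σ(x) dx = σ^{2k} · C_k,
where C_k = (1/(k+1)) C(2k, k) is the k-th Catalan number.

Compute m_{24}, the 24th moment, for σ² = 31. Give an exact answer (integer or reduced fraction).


By the scaled semicircle moment identity, m_{2k} = σ^{2k} · C_k with k = 12.
C_12 = (1/(k+1)) · C(2k, k) = (1/13) · C(24, 12) = (1/13) · 2704156 = 208012.
σ^{2k} = (σ²)^k = (31)^12 = 787662783788549761.

Therefore m_{24} = σ^{24} · C_12 = 787662783788549761 · 208012 = 163843310981423812885132.


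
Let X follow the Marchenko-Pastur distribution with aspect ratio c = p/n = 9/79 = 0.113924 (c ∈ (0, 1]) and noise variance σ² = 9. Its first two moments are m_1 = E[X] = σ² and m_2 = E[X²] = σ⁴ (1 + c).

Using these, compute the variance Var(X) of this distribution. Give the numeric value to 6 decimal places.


m_1 = E[X] = σ² = 9, so m_1² = 81.
m_2 = E[X²] = σ⁴ (1 + c) = 81 · (1 + 0.113924) = 81 · 1.113924 = 90.227848.
(Note m_2 − m_1² simplifies to c · σ⁴ = 0.113924 · 81.)

Var(X) = m_2 − m_1² = 90.227848 − 81 = 9.227848.


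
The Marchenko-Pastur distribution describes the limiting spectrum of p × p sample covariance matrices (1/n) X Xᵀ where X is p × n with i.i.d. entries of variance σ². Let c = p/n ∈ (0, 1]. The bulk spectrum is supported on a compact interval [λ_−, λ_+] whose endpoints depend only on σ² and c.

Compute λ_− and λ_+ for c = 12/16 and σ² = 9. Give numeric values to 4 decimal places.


c = 12/16 = 0.750000; √c = 0.866025.
λ_− = σ² (1 − √c)² = 9 · (1 − 0.866025)² = 9 · (0.133975)² = 0.161543.
λ_+ = σ² (1 + √c)² = 9 · (1 + 0.866025)² = 9 · (1.866025)² = 31.338457.

Rounded to 4 decimal places: λ_− ≈ 0.1615, λ_+ ≈ 31.3385.


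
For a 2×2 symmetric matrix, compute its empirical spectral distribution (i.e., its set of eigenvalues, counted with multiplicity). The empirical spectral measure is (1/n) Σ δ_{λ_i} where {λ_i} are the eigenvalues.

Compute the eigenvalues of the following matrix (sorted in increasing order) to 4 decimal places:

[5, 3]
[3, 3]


Since M is real symmetric, both eigenvalues are real; they are the roots of det(λI − M) = λ² − (tr M) λ + det M.
tr M = 5 + 3 = 8.
det M = 5·3 − 3² = 15 − 9 = 6.
Characteristic polynomial: λ² − 8λ + 6 = 0.
Discriminant Δ = (tr M)² − 4·det M = 64 − 24 = 40; √Δ = 6.324555.
λ = (tr M ± √Δ)/2 = (8 ± 6.324555)/2, giving (tr M − √Δ)/2 = 0.8377 and (tr M + √Δ)/2 = 7.1623.

Eigenvalues sorted in increasing order: [0.8377, 7.1623].


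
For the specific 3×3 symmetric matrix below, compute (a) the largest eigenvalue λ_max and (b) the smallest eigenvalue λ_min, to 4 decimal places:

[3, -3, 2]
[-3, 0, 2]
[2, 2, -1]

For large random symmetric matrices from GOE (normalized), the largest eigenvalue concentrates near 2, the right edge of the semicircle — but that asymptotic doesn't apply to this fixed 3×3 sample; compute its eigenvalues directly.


Since M is real symmetric, all three eigenvalues are real; they are the roots of det(λI − M) = λ³ − (tr M) λ² + s λ − det M, where s is the sum of the principal 2×2 minors.
tr M = 3 + 0 + (-1) = 2.
s = (3·0 − (-3)²) + (3·(-1) − 2²) + (0·(-1) − 2²) = -9 + (-7) + (-4) = -20.
det M (expand along row 1) = 3·(-4) − (-3)·(-1) + 2·(-6) = -27.
Characteristic polynomial: λ³ − 2λ² − 20λ + 27 = 0.
Substitute λ = y + (tr M)/3 = y + 0.666667 to remove the quadratic term: y³ + p·y + q = 0 with p = s − (tr M)²/3 = -21.333333 and q = −2(tr M)³/27 + (tr M)·s/3 − det M = 13.074074.
Three real roots ⇒ use the trigonometric (Viète) form: r = 2√(−p/3) = 5.333333, φ = arccos(3q/(p·r)) = arccos(-0.344727) = 1.922744 rad.
y_k = r·cos(φ/3 − 2πk/3) for k = 0, 1, 2 gives y = 4.274929, 0.624250, -4.899179.
λ_k = y_k + 0.666667 gives λ = 4.9416, 1.2909, -4.2325 (check: the sum is 2.0000 = tr M).

Hence λ_max = 4.9416 and λ_min = -4.2325.


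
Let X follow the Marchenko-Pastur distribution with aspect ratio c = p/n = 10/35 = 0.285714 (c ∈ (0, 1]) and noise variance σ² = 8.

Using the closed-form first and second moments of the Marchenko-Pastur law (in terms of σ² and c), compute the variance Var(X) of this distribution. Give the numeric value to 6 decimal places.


Recall the MP moments m_1 = E[X] = σ² and m_2 = E[X²] = σ⁴ (1 + c).
m_1 = E[X] = σ² = 8, so m_1² = 64.
m_2 = E[X²] = σ⁴ (1 + c) = 64 · (1 + 0.285714) = 64 · 1.285714 = 82.285714.
(Note m_2 − m_1² simplifies to c · σ⁴ = 0.285714 · 64.)

Var(X) = m_2 − m_1² = 82.285714 − 64 = 18.285714.


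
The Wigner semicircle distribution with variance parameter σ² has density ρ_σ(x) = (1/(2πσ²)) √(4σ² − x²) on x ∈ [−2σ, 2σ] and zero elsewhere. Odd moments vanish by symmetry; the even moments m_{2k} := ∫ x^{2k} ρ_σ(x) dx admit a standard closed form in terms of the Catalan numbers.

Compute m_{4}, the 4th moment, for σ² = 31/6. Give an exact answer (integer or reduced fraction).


By the scaled semicircle moment identity, m_{2k} = σ^{2k} · C_k with k = 2.
C_2 = (1/(k+1)) · C(2k, k) = (1/3) · C(4, 2) = (1/3) · 6 = 2.
σ^{2k} = (σ²)^k = (31/6)^2 = 961/36.

Therefore m_{4} = σ^{4} · C_2 = (961/36) · 2 = 961/18.


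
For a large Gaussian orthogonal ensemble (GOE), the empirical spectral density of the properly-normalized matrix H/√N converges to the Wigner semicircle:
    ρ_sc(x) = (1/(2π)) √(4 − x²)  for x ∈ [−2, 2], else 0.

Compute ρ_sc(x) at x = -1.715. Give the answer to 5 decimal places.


ρ_sc(x) = (1/(2π)) √(4 − x²). With x = -1.715:
  4 − x² = 4 − (-1.715)² = 4 − 2.941225 = 1.058775.
  √(4 − x²) = 1.028968.
  1/(2π) = 0.159155.
  ρ_sc(-1.715) = 0.159155 · 1.028968 = 0.163765.

Rounded to 5 decimal places: ρ_sc(-1.715) ≈ 0.16377.


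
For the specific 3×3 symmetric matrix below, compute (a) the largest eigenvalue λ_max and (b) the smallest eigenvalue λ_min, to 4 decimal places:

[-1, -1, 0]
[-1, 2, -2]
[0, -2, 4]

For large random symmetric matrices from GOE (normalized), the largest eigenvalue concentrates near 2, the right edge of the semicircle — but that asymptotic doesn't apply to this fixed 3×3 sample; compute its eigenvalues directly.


Since M is real symmetric, all three eigenvalues are real; they are the roots of det(λI − M) = λ³ − (tr M) λ² + s λ − det M, where s is the sum of the principal 2×2 minors.
tr M = -1 + 2 + 4 = 5.
s = ((-1)·2 − (-1)²) + ((-1)·4 − 0²) + (2·4 − (-2)²) = -3 + (-4) + 4 = -3.
det M (expand along row 1) = (-1)·4 − (-1)·(-4) + 0·2 = -8.
Characteristic polynomial: λ³ − 5λ² − 3λ + 8 = 0.
Substitute λ = y + (tr M)/3 = y + 1.666667 to remove the quadratic term: y³ + p·y + q = 0 with p = s − (tr M)²/3 = -11.333333 and q = −2(tr M)³/27 + (tr M)·s/3 − det M = -6.259259.
Three real roots ⇒ use the trigonometric (Viète) form: r = 2√(−p/3) = 3.887301, φ = arccos(3q/(p·r)) = arccos(0.426224) = 1.130481 rad.
y_k = r·cos(φ/3 − 2πk/3) for k = 0, 1, 2 gives y = 3.614556, -0.568499, -3.046057.
λ_k = y_k + 1.666667 gives λ = 5.2812, 1.0982, -1.3794 (check: the sum is 5.0000 = tr M).

Hence λ_max = 5.2812 and λ_min = -1.3794.


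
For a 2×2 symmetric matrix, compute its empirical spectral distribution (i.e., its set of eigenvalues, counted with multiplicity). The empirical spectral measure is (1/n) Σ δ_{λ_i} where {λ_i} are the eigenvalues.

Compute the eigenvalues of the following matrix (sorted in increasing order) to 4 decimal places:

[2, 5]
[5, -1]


Since M is real symmetric, both eigenvalues are real; they are the roots of det(λI − M) = λ² − (tr M) λ + det M.
tr M = 2 + (-1) = 1.
det M = 2·(-1) − 5² = -2 − 25 = -27.
Characteristic polynomial: λ² − λ − 27 = 0.
Discriminant Δ = (tr M)² − 4·det M = 1 − (-108) = 109; √Δ = 10.440307.
λ = (tr M ± √Δ)/2 = (1 ± 10.440307)/2, giving (tr M − √Δ)/2 = -4.7202 and (tr M + √Δ)/2 = 5.7202.

Eigenvalues sorted in increasing order: [-4.7202, 5.7202].


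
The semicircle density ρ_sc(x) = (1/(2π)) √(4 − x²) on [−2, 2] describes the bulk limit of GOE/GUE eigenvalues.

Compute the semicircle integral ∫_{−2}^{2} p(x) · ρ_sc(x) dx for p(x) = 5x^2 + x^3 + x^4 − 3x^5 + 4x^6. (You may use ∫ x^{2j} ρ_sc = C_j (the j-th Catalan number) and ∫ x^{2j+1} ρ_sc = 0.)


Write p(x) = Σ a_i x^i, split into monomials and integrate each against ρ_sc separately.
Using ∫ x^{2j} ρ_sc = C_j = (1/(j+1)) C(2j, j) (Catalan numbers) and ∫ x^{2j+1} ρ_sc = 0 (odd monomials vanish by symmetry):
  i = 2 (even): a_2 · C_{1} = 5 · 1 = 5
  i = 3 (odd): ∫ x^3 ρ_sc = 0 (vanishes)
  i = 4 (even): a_4 · C_{2} = 1 · 2 = 2
  i = 5 (odd): ∫ x^5 ρ_sc = 0 (vanishes)
  i = 6 (even): a_6 · C_{3} = 4 · 5 = 20

Summing the contributions: ∫_{−2}^{2} p(x) ρ_sc(x) dx = 5 + 2 + 20 = 27.


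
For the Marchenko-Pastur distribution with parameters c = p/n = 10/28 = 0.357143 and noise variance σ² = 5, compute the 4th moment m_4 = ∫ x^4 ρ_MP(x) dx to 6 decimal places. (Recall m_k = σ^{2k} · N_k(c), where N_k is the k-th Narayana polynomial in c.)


E[X⁴] = σ⁸ (1 + 6c + 6c² + c³) (fourth MP moment). With σ² = 5 (so σ⁸ = 625) and c = 10/28 = 0.357143: E[X⁴] = 625 · (1 + 6·0.357143 + 6·(0.357143)² + (0.357143)³) = 625 · 3.953717.

So E[X^4] = 2471.073251.


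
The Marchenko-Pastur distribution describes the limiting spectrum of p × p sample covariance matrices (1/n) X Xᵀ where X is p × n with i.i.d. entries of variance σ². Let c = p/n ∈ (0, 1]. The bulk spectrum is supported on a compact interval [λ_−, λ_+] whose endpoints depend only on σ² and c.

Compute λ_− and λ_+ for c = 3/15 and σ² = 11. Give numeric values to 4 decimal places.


c = 3/15 = 0.200000; √c = 0.447214.
λ_− = σ² (1 − √c)² = 11 · (1 − 0.447214)² = 11 · (0.552786)² = 3.361301.
λ_+ = σ² (1 + √c)² = 11 · (1 + 0.447214)² = 11 · (1.447214)² = 23.038699.

Rounded to 4 decimal places: λ_− ≈ 3.3613, λ_+ ≈ 23.0387.


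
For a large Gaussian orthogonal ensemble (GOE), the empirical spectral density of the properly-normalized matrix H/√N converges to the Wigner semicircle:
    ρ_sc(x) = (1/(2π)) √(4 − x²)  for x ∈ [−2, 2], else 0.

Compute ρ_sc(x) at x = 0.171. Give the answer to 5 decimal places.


ρ_sc(x) = (1/(2π)) √(4 − x²). With x = 0.171:
  4 − x² = 4 − (0.171)² = 4 − 0.029241 = 3.970759.
  √(4 − x²) = 1.992676.
  1/(2π) = 0.159155.
  ρ_sc(0.171) = 0.159155 · 1.992676 = 0.317144.

Rounded to 5 decimal places: ρ_sc(0.171) ≈ 0.31714.


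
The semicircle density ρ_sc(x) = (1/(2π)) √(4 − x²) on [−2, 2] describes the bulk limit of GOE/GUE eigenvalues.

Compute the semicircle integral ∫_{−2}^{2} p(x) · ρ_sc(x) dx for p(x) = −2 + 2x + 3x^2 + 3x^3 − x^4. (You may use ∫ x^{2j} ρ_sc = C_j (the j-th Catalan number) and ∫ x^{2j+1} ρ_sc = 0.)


Write p(x) = Σ a_i x^i, split into monomials and integrate each against ρ_sc separately.
Using ∫ x^{2j} ρ_sc = C_j = (1/(j+1)) C(2j, j) (Catalan numbers) and ∫ x^{2j+1} ρ_sc = 0 (odd monomials vanish by symmetry):
  i = 0 (even): a_0 · C_{0} = -2 · 1 = -2
  i = 1 (odd): ∫ x^1 ρ_sc = 0 (vanishes)
  i = 2 (even): a_2 · C_{1} = 3 · 1 = 3
  i = 3 (odd): ∫ x^3 ρ_sc = 0 (vanishes)
  i = 4 (even): a_4 · C_{2} = -1 · 2 = -2

Summing the contributions: ∫_{−2}^{2} p(x) ρ_sc(x) dx = (-2) + 3 + (-2) = -1.


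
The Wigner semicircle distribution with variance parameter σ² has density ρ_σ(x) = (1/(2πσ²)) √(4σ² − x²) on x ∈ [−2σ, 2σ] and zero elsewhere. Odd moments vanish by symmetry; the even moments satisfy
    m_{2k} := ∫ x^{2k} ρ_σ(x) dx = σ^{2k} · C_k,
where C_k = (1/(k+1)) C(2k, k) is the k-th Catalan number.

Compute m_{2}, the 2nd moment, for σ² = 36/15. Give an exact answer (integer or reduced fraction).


By the scaled semicircle moment identity, m_{2k} = σ^{2k} · C_k with k = 1.
C_1 = (1/(k+1)) · C(2k, k) = (1/2) · C(2, 1) = (1/2) · 2 = 1.
σ^{2k} = (σ²)^k = (36/15)^1 = 12/5.

Therefore m_{2} = σ^{2} · C_1 = (12/5) · 1 = 12/5.


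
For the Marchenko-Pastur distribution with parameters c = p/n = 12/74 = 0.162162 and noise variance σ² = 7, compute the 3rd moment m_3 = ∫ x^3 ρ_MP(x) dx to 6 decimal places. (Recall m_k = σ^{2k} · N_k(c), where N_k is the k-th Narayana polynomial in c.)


E[X³] = σ⁶ (1 + 3c + c²) (third MP moment). With σ² = 7 (so σ⁶ = 343) and c = 12/74 = 0.162162: E[X³] = 343 · (1 + 3·0.162162 + (0.162162)²) = 343 · 1.512783.

So E[X^3] = 518.884587.


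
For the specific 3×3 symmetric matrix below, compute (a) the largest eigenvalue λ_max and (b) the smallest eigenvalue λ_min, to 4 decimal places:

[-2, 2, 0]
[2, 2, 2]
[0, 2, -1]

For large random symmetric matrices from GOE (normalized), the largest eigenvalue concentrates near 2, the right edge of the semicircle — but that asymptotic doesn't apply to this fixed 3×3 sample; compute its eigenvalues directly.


Since M is real symmetric, all three eigenvalues are real; they are the roots of det(λI − M) = λ³ − (tr M) λ² + s λ − det M, where s is the sum of the principal 2×2 minors.
tr M = -2 + 2 + (-1) = -1.
s = ((-2)·2 − 2²) + ((-2)·(-1) − 0²) + (2·(-1) − 2²) = -8 + 2 + (-6) = -12.
det M (expand along row 1) = (-2)·(-6) − 2·(-2) + 0·4 = 16.
Characteristic polynomial: λ³ + λ² − 12λ − 16 = 0.
Substitute λ = y + (tr M)/3 = y − 0.333333 to remove the quadratic term: y³ + p·y + q = 0 with p = s − (tr M)²/3 = -12.333333 and q = −2(tr M)³/27 + (tr M)·s/3 − det M = -11.925926.
Three real roots ⇒ use the trigonometric (Viète) form: r = 2√(−p/3) = 4.055175, φ = arccos(3q/(p·r)) = arccos(0.715358) = 0.773660 rad.
y_k = r·cos(φ/3 − 2πk/3) for k = 0, 1, 2 gives y = 3.921075, -1.064874, -2.856201.
λ_k = y_k − 0.333333 gives λ = 3.5877, -1.3982, -3.1895 (check: the sum is -1.0000 = tr M).

Hence λ_max = 3.5877 and λ_min = -3.1895.


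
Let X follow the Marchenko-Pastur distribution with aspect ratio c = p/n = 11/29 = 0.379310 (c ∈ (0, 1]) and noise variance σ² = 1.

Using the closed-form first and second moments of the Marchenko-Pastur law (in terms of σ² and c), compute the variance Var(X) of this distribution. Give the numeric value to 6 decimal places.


Recall the MP moments m_1 = E[X] = σ² and m_2 = E[X²] = σ⁴ (1 + c).
m_1 = E[X] = σ² = 1, so m_1² = 1.
m_2 = E[X²] = σ⁴ (1 + c) = 1 · (1 + 0.379310) = 1 · 1.379310 = 1.379310.
(Note m_2 − m_1² simplifies to c · σ⁴ = 0.379310 · 1.)

Var(X) = m_2 − m_1² = 1.379310 − 1 = 0.379310.


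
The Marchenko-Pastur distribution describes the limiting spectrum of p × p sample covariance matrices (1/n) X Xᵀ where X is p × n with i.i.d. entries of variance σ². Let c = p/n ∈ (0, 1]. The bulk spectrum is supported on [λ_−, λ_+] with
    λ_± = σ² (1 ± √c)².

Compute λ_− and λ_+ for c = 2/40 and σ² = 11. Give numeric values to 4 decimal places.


c = 2/40 = 0.050000; √c = 0.223607.
λ_− = σ² (1 − √c)² = 11 · (1 − 0.223607)² = 11 · (0.776393)² = 6.630650.
λ_+ = σ² (1 + √c)² = 11 · (1 + 0.223607)² = 11 · (1.223607)² = 16.469350.

Rounded to 4 decimal places: λ_− ≈ 6.6307, λ_+ ≈ 16.4693.


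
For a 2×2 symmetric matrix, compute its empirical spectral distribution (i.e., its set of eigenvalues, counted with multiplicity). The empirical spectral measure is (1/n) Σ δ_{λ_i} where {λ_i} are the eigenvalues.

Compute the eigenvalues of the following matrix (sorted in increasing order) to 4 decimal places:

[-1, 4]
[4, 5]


Since M is real symmetric, both eigenvalues are real; they are the roots of det(λI − M) = λ² − (tr M) λ + det M.
tr M = -1 + 5 = 4.
det M = (-1)·5 − 4² = -5 − 16 = -21.
Characteristic polynomial: λ² − 4λ − 21 = 0.
Discriminant Δ = (tr M)² − 4·det M = 16 − (-84) = 100; √Δ = 10.000000.
λ = (tr M ± √Δ)/2 = (4 ± 10.000000)/2, giving (tr M − √Δ)/2 = -3.0000 and (tr M + √Δ)/2 = 7.0000.

Eigenvalues sorted in increasing order: [-3.0000, 7.0000].


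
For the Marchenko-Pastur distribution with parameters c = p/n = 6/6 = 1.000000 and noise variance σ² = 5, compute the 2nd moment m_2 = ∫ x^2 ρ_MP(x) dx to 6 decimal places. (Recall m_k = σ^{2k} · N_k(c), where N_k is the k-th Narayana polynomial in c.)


E[X²] = σ⁴ (1 + c) (second MP moment). With σ² = 5 (so σ⁴ = 25) and c = 6/6 = 1.000000: E[X²] = 25 · (1 + 1.000000) = 25 · 2.000000.

So E[X^2] = 50.000000.


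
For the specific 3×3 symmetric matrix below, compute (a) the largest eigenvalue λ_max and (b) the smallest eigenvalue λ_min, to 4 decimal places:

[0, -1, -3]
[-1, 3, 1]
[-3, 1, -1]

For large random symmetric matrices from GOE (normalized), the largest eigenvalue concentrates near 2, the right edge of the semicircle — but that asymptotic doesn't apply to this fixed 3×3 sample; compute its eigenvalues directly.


Since M is real symmetric, all three eigenvalues are real; they are the roots of det(λI − M) = λ³ − (tr M) λ² + s λ − det M, where s is the sum of the principal 2×2 minors.
tr M = 0 + 3 + (-1) = 2.
s = (0·3 − (-1)²) + (0·(-1) − (-3)²) + (3·(-1) − 1²) = -1 + (-9) + (-4) = -14.
det M (expand along row 1) = 0·(-4) − (-1)·4 + (-3)·8 = -20.
Characteristic polynomial: λ³ − 2λ² − 14λ + 20 = 0.
Substitute λ = y + (tr M)/3 = y + 0.666667 to remove the quadratic term: y³ + p·y + q = 0 with p = s − (tr M)²/3 = -15.333333 and q = −2(tr M)³/27 + (tr M)·s/3 − det M = 10.074074.
Three real roots ⇒ use the trigonometric (Viète) form: r = 2√(−p/3) = 4.521553, φ = arccos(3q/(p·r)) = arccos(-0.435915) = 2.021851 rad.
y_k = r·cos(φ/3 − 2πk/3) for k = 0, 1, 2 gives y = 3.532972, 0.677265, -4.210236.
λ_k = y_k + 0.666667 gives λ = 4.1996, 1.3439, -3.5436 (check: the sum is 2.0000 = tr M).

Hence λ_max = 4.1996 and λ_min = -3.5436.


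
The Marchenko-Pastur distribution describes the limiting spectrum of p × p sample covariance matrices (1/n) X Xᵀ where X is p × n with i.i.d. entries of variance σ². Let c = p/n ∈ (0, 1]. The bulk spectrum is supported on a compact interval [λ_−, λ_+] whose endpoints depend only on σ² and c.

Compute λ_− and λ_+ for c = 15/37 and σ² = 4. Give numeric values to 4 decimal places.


c = 15/37 = 0.405405; √c = 0.636715.
λ_− = σ² (1 − √c)² = 4 · (1 − 0.636715)² = 4 · (0.363285)² = 0.527905.
λ_+ = σ² (1 + √c)² = 4 · (1 + 0.636715)² = 4 · (1.636715)² = 10.715338.

Rounded to 4 decimal places: λ_− ≈ 0.5279, λ_+ ≈ 10.7153.


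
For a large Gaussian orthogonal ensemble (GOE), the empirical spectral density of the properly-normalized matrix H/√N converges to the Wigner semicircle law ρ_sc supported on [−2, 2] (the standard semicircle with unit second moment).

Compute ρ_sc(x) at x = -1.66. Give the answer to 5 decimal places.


ρ_sc(x) = (1/(2π)) √(4 − x²). With x = -1.66:
  4 − x² = 4 − (-1.66)² = 4 − 2.755600 = 1.244400.
  √(4 − x²) = 1.115527.
  1/(2π) = 0.159155.
  ρ_sc(-1.66) = 0.159155 · 1.115527 = 0.177542.

Rounded to 5 decimal places: ρ_sc(-1.66) ≈ 0.17754.


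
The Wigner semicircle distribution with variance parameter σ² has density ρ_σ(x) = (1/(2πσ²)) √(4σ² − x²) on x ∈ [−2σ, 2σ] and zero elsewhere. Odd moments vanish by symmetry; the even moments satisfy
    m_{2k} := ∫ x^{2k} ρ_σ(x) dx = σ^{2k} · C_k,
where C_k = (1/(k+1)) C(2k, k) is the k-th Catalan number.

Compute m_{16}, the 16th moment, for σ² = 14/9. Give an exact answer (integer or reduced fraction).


By the scaled semicircle moment identity, m_{2k} = σ^{2k} · C_k with k = 8.
C_8 = (1/(k+1)) · C(2k, k) = (1/9) · C(16, 8) = (1/9) · 12870 = 1430.
σ^{2k} = (σ²)^k = (14/9)^8 = 1475789056/43046721.

Therefore m_{16} = σ^{16} · C_8 = (1475789056/43046721) · 1430 = 2110378350080/43046721.


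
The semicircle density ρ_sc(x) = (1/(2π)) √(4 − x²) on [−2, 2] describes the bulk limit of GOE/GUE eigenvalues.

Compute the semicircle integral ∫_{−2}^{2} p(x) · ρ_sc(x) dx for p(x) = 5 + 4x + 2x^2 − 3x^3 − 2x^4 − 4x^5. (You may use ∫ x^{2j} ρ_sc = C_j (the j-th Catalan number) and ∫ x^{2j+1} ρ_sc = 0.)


Write p(x) = Σ a_i x^i, split into monomials and integrate each against ρ_sc separately.
Using ∫ x^{2j} ρ_sc = C_j = (1/(j+1)) C(2j, j) (Catalan numbers) and ∫ x^{2j+1} ρ_sc = 0 (odd monomials vanish by symmetry):
  i = 0 (even): a_0 · C_{0} = 5 · 1 = 5
  i = 1 (odd): ∫ x^1 ρ_sc = 0 (vanishes)
  i = 2 (even): a_2 · C_{1} = 2 · 1 = 2
  i = 3 (odd): ∫ x^3 ρ_sc = 0 (vanishes)
  i = 4 (even): a_4 · C_{2} = -2 · 2 = -4
  i = 5 (odd): ∫ x^5 ρ_sc = 0 (vanishes)

Summing the contributions: ∫_{−2}^{2} p(x) ρ_sc(x) dx = 5 + 2 + (-4) = 3.


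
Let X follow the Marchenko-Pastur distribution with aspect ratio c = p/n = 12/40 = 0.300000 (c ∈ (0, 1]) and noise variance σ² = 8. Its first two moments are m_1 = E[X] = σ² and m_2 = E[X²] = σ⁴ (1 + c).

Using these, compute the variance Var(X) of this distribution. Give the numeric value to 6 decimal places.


m_1 = E[X] = σ² = 8, so m_1² = 64.
m_2 = E[X²] = σ⁴ (1 + c) = 64 · (1 + 0.300000) = 64 · 1.300000 = 83.200000.
(Note m_2 − m_1² simplifies to c · σ⁴ = 0.300000 · 64.)

Var(X) = m_2 − m_1² = 83.200000 − 64 = 19.200000.


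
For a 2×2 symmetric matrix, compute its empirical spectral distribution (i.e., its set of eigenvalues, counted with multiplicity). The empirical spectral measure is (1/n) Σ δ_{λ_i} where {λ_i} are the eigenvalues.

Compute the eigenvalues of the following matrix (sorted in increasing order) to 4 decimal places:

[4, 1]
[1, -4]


Since M is real symmetric, both eigenvalues are real; they are the roots of det(λI − M) = λ² − (tr M) λ + det M.
tr M = 4 + (-4) = 0.
det M = 4·(-4) − 1² = -16 − 1 = -17.
Characteristic polynomial: λ² − 17 = 0.
Discriminant Δ = (tr M)² − 4·det M = 0 − (-68) = 68; √Δ = 8.246211.
λ = (tr M ± √Δ)/2 = (0 ± 8.246211)/2, giving (tr M − √Δ)/2 = -4.1231 and (tr M + √Δ)/2 = 4.1231.

Eigenvalues sorted in increasing order: [-4.1231, 4.1231].


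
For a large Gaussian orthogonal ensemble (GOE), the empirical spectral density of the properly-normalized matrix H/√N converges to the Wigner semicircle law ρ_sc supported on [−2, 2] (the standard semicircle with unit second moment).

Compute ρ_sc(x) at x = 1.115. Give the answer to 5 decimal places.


ρ_sc(x) = (1/(2π)) √(4 − x²). With x = 1.115:
  4 − x² = 4 − (1.115)² = 4 − 1.243225 = 2.756775.
  √(4 − x²) = 1.660354.
  1/(2π) = 0.159155.
  ρ_sc(1.115) = 0.159155 · 1.660354 = 0.264254.

Rounded to 5 decimal places: ρ_sc(1.115) ≈ 0.26425.


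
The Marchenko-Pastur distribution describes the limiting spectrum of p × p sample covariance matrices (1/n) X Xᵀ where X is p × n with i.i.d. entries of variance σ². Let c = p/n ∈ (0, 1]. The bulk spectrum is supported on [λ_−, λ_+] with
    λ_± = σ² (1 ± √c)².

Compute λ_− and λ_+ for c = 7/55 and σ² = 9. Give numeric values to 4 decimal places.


c = 7/55 = 0.127273; √c = 0.356753.
λ_− = σ² (1 − √c)² = 9 · (1 − 0.356753)² = 9 · (0.643247)² = 3.723900.
λ_+ = σ² (1 + √c)² = 9 · (1 + 0.356753)² = 9 · (1.356753)² = 16.567009.

Rounded to 4 decimal places: λ_− ≈ 3.7239, λ_+ ≈ 16.5670.


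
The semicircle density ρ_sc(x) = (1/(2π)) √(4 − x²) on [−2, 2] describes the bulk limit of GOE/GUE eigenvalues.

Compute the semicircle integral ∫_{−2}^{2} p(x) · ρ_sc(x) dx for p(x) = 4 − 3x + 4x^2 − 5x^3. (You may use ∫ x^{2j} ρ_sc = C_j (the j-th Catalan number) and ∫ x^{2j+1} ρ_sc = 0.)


Write p(x) = Σ a_i x^i, split into monomials and integrate each against ρ_sc separately.
Using ∫ x^{2j} ρ_sc = C_j = (1/(j+1)) C(2j, j) (Catalan numbers) and ∫ x^{2j+1} ρ_sc = 0 (odd monomials vanish by symmetry):
  i = 0 (even): a_0 · C_{0} = 4 · 1 = 4
  i = 1 (odd): ∫ x^1 ρ_sc = 0 (vanishes)
  i = 2 (even): a_2 · C_{1} = 4 · 1 = 4
  i = 3 (odd): ∫ x^3 ρ_sc = 0 (vanishes)

Summing the contributions: ∫_{−2}^{2} p(x) ρ_sc(x) dx = 4 + 4 = 8.


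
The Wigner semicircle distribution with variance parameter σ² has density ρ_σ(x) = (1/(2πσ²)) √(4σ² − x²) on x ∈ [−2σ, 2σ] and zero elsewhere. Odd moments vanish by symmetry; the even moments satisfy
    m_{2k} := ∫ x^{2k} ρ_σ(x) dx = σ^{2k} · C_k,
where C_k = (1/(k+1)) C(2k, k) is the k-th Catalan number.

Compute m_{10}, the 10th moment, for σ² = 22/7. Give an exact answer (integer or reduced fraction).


By the scaled semicircle moment identity, m_{2k} = σ^{2k} · C_k with k = 5.
C_5 = (1/(k+1)) · C(2k, k) = (1/6) · C(10, 5) = (1/6) · 252 = 42.
σ^{2k} = (σ²)^k = (22/7)^5 = 5153632/16807.

Therefore m_{10} = σ^{10} · C_5 = (5153632/16807) · 42 = 30921792/2401.


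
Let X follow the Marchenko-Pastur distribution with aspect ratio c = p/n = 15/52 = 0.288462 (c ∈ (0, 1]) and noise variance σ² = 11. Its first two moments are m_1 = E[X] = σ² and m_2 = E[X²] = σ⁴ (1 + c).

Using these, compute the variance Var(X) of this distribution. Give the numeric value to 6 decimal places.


m_1 = E[X] = σ² = 11, so m_1² = 121.
m_2 = E[X²] = σ⁴ (1 + c) = 121 · (1 + 0.288462) = 121 · 1.288462 = 155.903846.
(Note m_2 − m_1² simplifies to c · σ⁴ = 0.288462 · 121.)

Var(X) = m_2 − m_1² = 155.903846 − 121 = 34.903846.


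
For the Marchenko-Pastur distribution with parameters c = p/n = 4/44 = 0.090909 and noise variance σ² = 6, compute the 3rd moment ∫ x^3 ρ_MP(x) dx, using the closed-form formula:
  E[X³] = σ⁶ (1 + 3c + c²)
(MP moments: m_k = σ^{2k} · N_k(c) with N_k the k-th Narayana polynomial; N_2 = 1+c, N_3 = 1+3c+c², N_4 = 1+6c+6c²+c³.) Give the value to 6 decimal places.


E[X³] = σ⁶ (1 + 3c + c²) (third MP moment). With σ² = 6 (so σ⁶ = 216) and c = 4/44 = 0.090909: E[X³] = 216 · (1 + 3·0.090909 + (0.090909)²) = 216 · 1.280992.

So E[X^3] = 276.694215.


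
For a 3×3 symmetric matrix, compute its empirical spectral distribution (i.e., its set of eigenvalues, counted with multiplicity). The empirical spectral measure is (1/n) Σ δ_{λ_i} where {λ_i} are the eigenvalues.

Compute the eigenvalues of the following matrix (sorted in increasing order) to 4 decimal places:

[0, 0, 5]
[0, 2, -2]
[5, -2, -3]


Since M is real symmetric, all three eigenvalues are real; they are the roots of det(λI − M) = λ³ − (tr M) λ² + s λ − det M, where s is the sum of the principal 2×2 minors.
tr M = 0 + 2 + (-3) = -1.
s = (0·2 − 0²) + (0·(-3) − 5²) + (2·(-3) − (-2)²) = 0 + (-25) + (-10) = -35.
det M (expand along row 1) = 0·(-10) − 0·10 + 5·(-10) = -50.
Characteristic polynomial: λ³ + λ² − 35λ + 50 = 0.
Substitute λ = y + (tr M)/3 = y − 0.333333 to remove the quadratic term: y³ + p·y + q = 0 with p = s − (tr M)²/3 = -35.333333 and q = −2(tr M)³/27 + (tr M)·s/3 − det M = 61.740741.
Three real roots ⇒ use the trigonometric (Viète) form: r = 2√(−p/3) = 6.863753, φ = arccos(3q/(p·r)) = arccos(-0.763742) = 2.439887 rad.
y_k = r·cos(φ/3 − 2πk/3) for k = 0, 1, 2 gives y = 4.716138, 1.960712, -6.676850.
λ_k = y_k − 0.333333 gives λ = 4.3828, 1.6274, -7.0102 (check: the sum is -1.0000 = tr M).

Eigenvalues sorted in increasing order: [-7.0102, 1.6274, 4.3828].


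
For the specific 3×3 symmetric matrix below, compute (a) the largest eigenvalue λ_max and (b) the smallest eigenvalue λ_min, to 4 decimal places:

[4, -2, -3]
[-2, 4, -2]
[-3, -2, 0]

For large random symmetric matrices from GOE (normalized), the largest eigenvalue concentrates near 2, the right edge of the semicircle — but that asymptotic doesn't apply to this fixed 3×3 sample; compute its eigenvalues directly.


Since M is real symmetric, all three eigenvalues are real; they are the roots of det(λI − M) = λ³ − (tr M) λ² + s λ − det M, where s is the sum of the principal 2×2 minors.
tr M = 4 + 4 + 0 = 8.
s = (4·4 − (-2)²) + (4·0 − (-3)²) + (4·0 − (-2)²) = 12 + (-9) + (-4) = -1.
det M (expand along row 1) = 4·(-4) − (-2)·(-6) + (-3)·16 = -76.
Characteristic polynomial: λ³ − 8λ² − λ + 76 = 0.
Substitute λ = y + (tr M)/3 = y + 2.666667 to remove the quadratic term: y³ + p·y + q = 0 with p = s − (tr M)²/3 = -22.333333 and q = −2(tr M)³/27 + (tr M)·s/3 − det M = 35.407407.
Three real roots ⇒ use the trigonometric (Viète) form: r = 2√(−p/3) = 5.456902, φ = arccos(3q/(p·r)) = arccos(-0.871597) = 2.629247 rad.
y_k = r·cos(φ/3 − 2πk/3) for k = 0, 1, 2 gives y = 3.491924, 1.885592, -5.377516.
λ_k = y_k + 2.666667 gives λ = 6.1586, 4.5523, -2.7108 (check: the sum is 8.0000 = tr M).

Hence λ_max = 6.1586 and λ_min = -2.7108.


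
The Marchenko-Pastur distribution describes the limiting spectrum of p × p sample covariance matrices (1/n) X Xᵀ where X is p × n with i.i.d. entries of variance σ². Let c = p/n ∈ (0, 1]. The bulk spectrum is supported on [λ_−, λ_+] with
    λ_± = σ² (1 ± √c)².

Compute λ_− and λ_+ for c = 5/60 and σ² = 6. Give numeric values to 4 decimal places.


c = 5/60 = 0.083333; √c = 0.288675.
λ_− = σ² (1 − √c)² = 6 · (1 − 0.288675)² = 6 · (0.711325)² = 3.035898.
λ_+ = σ² (1 + √c)² = 6 · (1 + 0.288675)² = 6 · (1.288675)² = 9.964102.

Rounded to 4 decimal places: λ_− ≈ 3.0359, λ_+ ≈ 9.9641.
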